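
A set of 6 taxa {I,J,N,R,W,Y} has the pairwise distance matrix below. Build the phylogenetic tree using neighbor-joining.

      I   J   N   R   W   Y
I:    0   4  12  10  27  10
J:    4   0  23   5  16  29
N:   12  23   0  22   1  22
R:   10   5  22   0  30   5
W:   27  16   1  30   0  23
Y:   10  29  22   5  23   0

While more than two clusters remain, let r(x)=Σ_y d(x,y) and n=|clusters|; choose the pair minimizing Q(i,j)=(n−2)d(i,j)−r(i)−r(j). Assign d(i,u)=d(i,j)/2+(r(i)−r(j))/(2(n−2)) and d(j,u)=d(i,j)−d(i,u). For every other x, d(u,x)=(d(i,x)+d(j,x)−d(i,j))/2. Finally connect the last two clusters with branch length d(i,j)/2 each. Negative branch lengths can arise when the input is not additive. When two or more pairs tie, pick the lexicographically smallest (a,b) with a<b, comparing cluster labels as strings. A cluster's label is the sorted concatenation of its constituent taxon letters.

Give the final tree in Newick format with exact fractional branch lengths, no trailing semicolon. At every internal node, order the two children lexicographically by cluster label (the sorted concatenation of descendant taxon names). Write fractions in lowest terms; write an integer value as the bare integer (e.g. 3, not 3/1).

1. join N+W (d=1, Q=-173) ⇒ NW; edges |N|=-13/8, |W|=21/8
  updated: d(I,NW)=19, d(J,NW)=19, d(NW,R)=51/2, d(NW,Y)=22
2. join R+Y (d=5, Q=-193/2) ⇒ RY; edges |R|=-11/12, |Y|=71/12
  updated: d(I,RY)=15/2, d(J,RY)=29/2, d(NW,RY)=85/4
3. join I+J (d=4, Q=-60) ⇒ IJ; edges |I|=1/4, |J|=15/4
  updated: d(IJ,NW)=17, d(IJ,RY)=9
4. join IJ+NW (d=17, Q=-189/4) ⇒ IJNW; edges |IJ|=19/8, |NW|=117/8
  updated: d(IJNW,RY)=53/8
5. join IJNW+RY (d=53/8) ⇒ IJNRWY; edges |IJNW|=53/16, |RY|=53/16
final tree: (((I:1/4,J:15/4):19/8,(N:-13/8,W:21/8):117/8):53/16,(R:-11/12,Y:71/12):53/16)
total length: 269/8

(((I:1/4,J:15/4):19/8,(N:-13/8,W:21/8):117/8):53/16,(R:-11/12,Y:71/12):53/16)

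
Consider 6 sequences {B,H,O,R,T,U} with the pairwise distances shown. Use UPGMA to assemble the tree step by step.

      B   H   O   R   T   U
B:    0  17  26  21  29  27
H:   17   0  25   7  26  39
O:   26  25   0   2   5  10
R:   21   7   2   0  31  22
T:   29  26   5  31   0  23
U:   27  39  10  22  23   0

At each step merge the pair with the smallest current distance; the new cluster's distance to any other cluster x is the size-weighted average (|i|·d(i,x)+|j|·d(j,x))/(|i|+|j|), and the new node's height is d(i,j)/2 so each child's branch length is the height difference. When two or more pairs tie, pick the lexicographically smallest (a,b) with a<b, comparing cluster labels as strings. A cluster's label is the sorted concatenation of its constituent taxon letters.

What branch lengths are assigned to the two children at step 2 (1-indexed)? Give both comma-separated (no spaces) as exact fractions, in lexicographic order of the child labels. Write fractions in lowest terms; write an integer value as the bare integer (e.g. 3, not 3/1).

iteration 1: select O,R (d=2); attach at lengths (1, 1); label the merged cluster OR
  updated: d(B,OR)=47/2, d(H,OR)=16, d(OR,T)=18, d(OR,U)=16
iteration 2: select H,OR (d=16); attach at lengths (8, 7); label the merged cluster HOR
  updated: d(B,HOR)=64/3, d(HOR,T)=62/3, d(HOR,U)=71/3
iteration 3: select HOR,T (d=62/3); attach at lengths (7/3, 31/3); label the merged cluster HORT
  updated: d(B,HORT)=93/4, d(HORT,U)=47/2
iteration 4: select B,HORT (d=93/4); attach at lengths (93/8, 31/24); label the merged cluster BHORT
  updated: d(BHORT,U)=121/5
iteration 5: select BHORT,U (d=121/5); attach at lengths (19/40, 121/10); label the merged cluster BHORTU
final tree: ((B:93/8,((H:8,(O:1,R:1):7):7/3,T:31/3):31/24):19/40,U:121/10)
total length: 6619/120

8,7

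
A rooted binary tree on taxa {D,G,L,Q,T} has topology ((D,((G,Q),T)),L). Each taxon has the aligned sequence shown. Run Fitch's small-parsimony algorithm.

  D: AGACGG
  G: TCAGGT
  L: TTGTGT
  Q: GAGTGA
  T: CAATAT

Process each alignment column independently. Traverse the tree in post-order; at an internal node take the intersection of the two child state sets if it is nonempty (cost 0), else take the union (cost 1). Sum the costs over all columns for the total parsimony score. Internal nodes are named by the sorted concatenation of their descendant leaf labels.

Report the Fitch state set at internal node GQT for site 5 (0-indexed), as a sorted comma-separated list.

[col 0] GQ: children G:{T}, Q:{G} ∪→ {G,T}; cost 1
[col 0] GQT: children GQ:{G,T}, T:{C} ∪→ {C,G,T}; cost 1
[col 0] DGQT: children D:{A}, GQT:{C,G,T} ∪→ {A,C,G,T}; cost 1
[col 0] DGLQT: children DGQT:{A,C,G,T}, L:{T} ∩→ {T}; cost 0
[col 1] GQ: children G:{C}, Q:{A} ∪→ {A,C}; cost 1
[col 1] GQT: children GQ:{A,C}, T:{A} ∩→ {A}; cost 0
[col 1] DGQT: children D:{G}, GQT:{A} ∪→ {A,G}; cost 1
[col 1] DGLQT: children DGQT:{A,G}, L:{T} ∪→ {A,G,T}; cost 1
[col 2] GQ: children G:{A}, Q:{G} ∪→ {A,G}; cost 1
[col 2] GQT: children GQ:{A,G}, T:{A} ∩→ {A}; cost 0
[col 2] DGQT: children D:{A}, GQT:{A} ∩→ {A}; cost 0
[col 2] DGLQT: children DGQT:{A}, L:{G} ∪→ {A,G}; cost 1
[col 3] GQ: children G:{G}, Q:{T} ∪→ {G,T}; cost 1
[col 3] GQT: children GQ:{G,T}, T:{T} ∩→ {T}; cost 0
[col 3] DGQT: children D:{C}, GQT:{T} ∪→ {C,T}; cost 1
[col 3] DGLQT: children DGQT:{C,T}, L:{T} ∩→ {T}; cost 0
[col 4] GQ: children G:{G}, Q:{G} ∩→ {G}; cost 0
[col 4] GQT: children GQ:{G}, T:{A} ∪→ {A,G}; cost 1
[col 4] DGQT: children D:{G}, GQT:{A,G} ∩→ {G}; cost 0
[col 4] DGLQT: children DGQT:{G}, L:{G} ∩→ {G}; cost 0
[col 5] GQ: children G:{T}, Q:{A} ∪→ {A,T}; cost 1
[col 5] GQT: children GQ:{A,T}, T:{T} ∩→ {T}; cost 0
[col 5] DGQT: children D:{G}, GQT:{T} ∪→ {G,T}; cost 1
[col 5] DGLQT: children DGQT:{G,T}, L:{T} ∩→ {T}; cost 0
per-site changes: [3, 3, 2, 2, 1, 2]; total = 13

T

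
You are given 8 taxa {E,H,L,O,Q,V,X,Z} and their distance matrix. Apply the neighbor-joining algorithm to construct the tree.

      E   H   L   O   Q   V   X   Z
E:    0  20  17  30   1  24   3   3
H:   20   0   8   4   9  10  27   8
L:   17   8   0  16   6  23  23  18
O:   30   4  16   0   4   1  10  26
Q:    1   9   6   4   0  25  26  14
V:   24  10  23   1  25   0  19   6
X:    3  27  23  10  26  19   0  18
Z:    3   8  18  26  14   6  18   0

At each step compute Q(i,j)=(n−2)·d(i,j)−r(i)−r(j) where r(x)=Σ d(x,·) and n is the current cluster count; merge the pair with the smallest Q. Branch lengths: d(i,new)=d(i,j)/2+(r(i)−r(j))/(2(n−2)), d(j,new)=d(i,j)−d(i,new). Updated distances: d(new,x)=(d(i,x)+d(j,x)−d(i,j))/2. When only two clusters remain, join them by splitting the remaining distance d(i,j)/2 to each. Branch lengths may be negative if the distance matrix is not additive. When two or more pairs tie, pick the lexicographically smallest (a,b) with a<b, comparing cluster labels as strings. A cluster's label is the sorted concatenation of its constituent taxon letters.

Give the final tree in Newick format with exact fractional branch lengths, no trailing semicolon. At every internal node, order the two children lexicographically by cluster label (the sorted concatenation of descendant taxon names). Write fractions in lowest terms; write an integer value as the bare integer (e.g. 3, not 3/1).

(((((E:-5/6,X:23/6):207/32,Z:81/32):163/32,(H:11/48,(O:-21/20,V:41/20):301/48):103/32):97/32,L:77/16):19/32,Q:19/32)

step 1: merge (E,X) at d=3, Q=-206; branch lengths E→-5/6, X→23/6; new cluster EX
  updated: d(EX,H)=22, d(EX,L)=37/2, d(EX,O)=37/2, d(EX,Q)=12, d(EX,V)=20, d(EX,Z)=9
step 2: merge (O,V) at d=1, Q=-299/2; branch lengths O→-21/20, V→41/20; new cluster OV
  updated: d(EX,OV)=75/4, d(H,OV)=13/2, d(L,OV)=19, d(OV,Q)=14, d(OV,Z)=31/2
step 3: merge (EX,Z) at d=9, Q=-435/4; branch lengths EX→207/32, Z→81/32; new cluster EXZ
  updated: d(EXZ,H)=21/2, d(EXZ,L)=55/4, d(EXZ,OV)=101/8, d(EXZ,Q)=17/2
step 4: merge (H,OV) at d=13/2, Q=-533/8; branch lengths H→11/48, OV→301/48; new cluster HOV
  updated: d(EXZ,HOV)=133/16, d(HOV,L)=41/4, d(HOV,Q)=33/4
step 5: merge (EXZ,HOV) at d=133/16, Q=-163/4; branch lengths EXZ→163/32, HOV→103/32; new cluster EHOVXZ
  updated: d(EHOVXZ,L)=251/32, d(EHOVXZ,Q)=135/32
step 6: merge (EHOVXZ,L) at d=251/32, Q=-289/16; branch lengths EHOVXZ→97/32, L→77/16; new cluster EHLOVXZ
  updated: d(EHLOVXZ,Q)=19/16
step 7: merge (EHLOVXZ,Q) at d=19/16; branch lengths EHLOVXZ→19/32, Q→19/32; new cluster EHLOQVXZ
final tree: (((((E:-5/6,X:23/6):207/32,Z:81/32):163/32,(H:11/48,(O:-21/20,V:41/20):301/48):103/32):97/32,L:77/16):19/32,Q:19/32)
total length: 1179/32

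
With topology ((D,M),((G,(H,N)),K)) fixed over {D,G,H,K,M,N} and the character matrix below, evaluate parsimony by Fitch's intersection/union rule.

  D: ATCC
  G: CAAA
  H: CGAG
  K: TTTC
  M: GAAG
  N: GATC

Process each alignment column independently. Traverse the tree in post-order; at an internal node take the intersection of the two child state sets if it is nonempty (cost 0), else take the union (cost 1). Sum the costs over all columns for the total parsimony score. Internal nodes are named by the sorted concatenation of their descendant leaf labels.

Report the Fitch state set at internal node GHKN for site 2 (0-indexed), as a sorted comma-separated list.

DM@0: {A} ∪ {G} = {A,G} (union, +1)
HN@0: {C} ∪ {G} = {C,G} (union, +1)
GHN@0: {C} ∩ {C,G} = {C} (intersection, +0)
GHKN@0: {C} ∪ {T} = {C,T} (union, +1)
DGHKMN@0: {A,G} ∪ {C,T} = {A,C,G,T} (union, +1)
DM@1: {T} ∪ {A} = {A,T} (union, +1)
HN@1: {G} ∪ {A} = {A,G} (union, +1)
GHN@1: {A} ∩ {A,G} = {A} (intersection, +0)
GHKN@1: {A} ∪ {T} = {A,T} (union, +1)
DGHKMN@1: {A,T} ∩ {A,T} = {A,T} (intersection, +0)
DM@2: {C} ∪ {A} = {A,C} (union, +1)
HN@2: {A} ∪ {T} = {A,T} (union, +1)
GHN@2: {A} ∩ {A,T} = {A} (intersection, +0)
GHKN@2: {A} ∪ {T} = {A,T} (union, +1)
DGHKMN@2: {A,C} ∩ {A,T} = {A} (intersection, +0)
DM@3: {C} ∪ {G} = {C,G} (union, +1)
HN@3: {G} ∪ {C} = {C,G} (union, +1)
GHN@3: {A} ∪ {C,G} = {A,C,G} (union, +1)
GHKN@3: {A,C,G} ∩ {C} = {C} (intersection, +0)
DGHKMN@3: {C,G} ∩ {C} = {C} (intersection, +0)
per-site changes: [4, 3, 3, 3]; total = 13

A,T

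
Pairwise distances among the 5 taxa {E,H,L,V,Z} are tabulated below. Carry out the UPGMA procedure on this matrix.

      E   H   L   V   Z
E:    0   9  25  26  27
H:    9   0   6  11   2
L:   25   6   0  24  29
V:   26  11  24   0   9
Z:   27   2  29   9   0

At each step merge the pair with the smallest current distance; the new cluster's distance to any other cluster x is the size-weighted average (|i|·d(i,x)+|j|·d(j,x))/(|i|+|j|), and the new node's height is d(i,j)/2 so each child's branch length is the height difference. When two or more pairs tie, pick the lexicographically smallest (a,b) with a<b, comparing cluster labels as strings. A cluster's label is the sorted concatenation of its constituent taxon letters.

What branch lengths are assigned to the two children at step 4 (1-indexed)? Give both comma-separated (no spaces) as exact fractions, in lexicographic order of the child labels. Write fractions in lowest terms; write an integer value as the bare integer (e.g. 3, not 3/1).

iteration 1: select H,Z (d=2); attach at lengths (1, 1); label the merged cluster HZ
  updated: d(E,HZ)=18, d(HZ,L)=35/2, d(HZ,V)=10
iteration 2: select HZ,V (d=10); attach at lengths (4, 5); label the merged cluster HVZ
  updated: d(E,HVZ)=62/3, d(HVZ,L)=59/3
iteration 3: select HVZ,L (d=59/3); attach at lengths (29/6, 59/6); label the merged cluster HLVZ
  updated: d(E,HLVZ)=87/4
iteration 4: select E,HLVZ (d=87/4); attach at lengths (87/8, 25/24); label the merged cluster EHLVZ
final tree: (E:87/8,(((H:1,Z:1):4,V:5):29/6,L:59/6):25/24)
total length: 451/12

87/8,25/24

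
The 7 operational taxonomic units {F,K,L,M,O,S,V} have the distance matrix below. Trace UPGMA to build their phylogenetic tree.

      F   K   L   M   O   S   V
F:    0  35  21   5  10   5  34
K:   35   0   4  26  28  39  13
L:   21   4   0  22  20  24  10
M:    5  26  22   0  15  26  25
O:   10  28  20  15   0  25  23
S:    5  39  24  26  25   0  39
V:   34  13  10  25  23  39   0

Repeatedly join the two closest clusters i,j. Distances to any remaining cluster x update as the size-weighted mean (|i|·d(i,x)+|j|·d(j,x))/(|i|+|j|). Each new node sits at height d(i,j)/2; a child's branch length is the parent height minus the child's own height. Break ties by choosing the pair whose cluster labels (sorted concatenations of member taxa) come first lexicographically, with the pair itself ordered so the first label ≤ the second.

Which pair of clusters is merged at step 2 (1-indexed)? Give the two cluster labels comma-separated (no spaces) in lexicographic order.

F,M

step 1: merge (K,L) at d=4; branch lengths K→2, L→2; new cluster KL
  updated: d(F,KL)=28, d(KL,M)=24, d(KL,O)=24, d(KL,S)=63/2, d(KL,V)=23/2
step 2: merge (F,M) at d=5; branch lengths F→5/2, M→5/2; new cluster FM
  updated: d(FM,KL)=26, d(FM,O)=25/2, d(FM,S)=31/2, d(FM,V)=59/2
step 3: merge (KL,V) at d=23/2; branch lengths KL→15/4, V→23/4; new cluster KLV
  updated: d(FM,KLV)=163/6, d(KLV,O)=71/3, d(KLV,S)=34
step 4: merge (FM,O) at d=25/2; branch lengths FM→15/4, O→25/4; new cluster FMO
  updated: d(FMO,KLV)=26, d(FMO,S)=56/3
step 5: merge (FMO,S) at d=56/3; branch lengths FMO→37/12, S→28/3; new cluster FMOS
  updated: d(FMOS,KLV)=28
step 6: merge (FMOS,KLV) at d=28; branch lengths FMOS→14/3, KLV→33/4; new cluster FKLMOSV
final tree: ((((F:5/2,M:5/2):15/4,O:25/4):37/12,S:28/3):14/3,((K:2,L:2):15/4,V:23/4):33/4)
total length: 323/6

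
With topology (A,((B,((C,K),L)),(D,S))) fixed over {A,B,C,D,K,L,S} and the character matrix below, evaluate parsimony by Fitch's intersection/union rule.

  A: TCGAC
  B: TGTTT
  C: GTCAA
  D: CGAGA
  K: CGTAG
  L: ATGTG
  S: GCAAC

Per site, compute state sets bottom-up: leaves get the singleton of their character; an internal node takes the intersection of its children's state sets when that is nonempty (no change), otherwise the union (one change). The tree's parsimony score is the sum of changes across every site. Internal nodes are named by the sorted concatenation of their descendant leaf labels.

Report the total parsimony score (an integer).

CK@0: {G} ∪ {C} = {C,G} (union, +1)
CKL@0: {C,G} ∪ {A} = {A,C,G} (union, +1)
BCKL@0: {T} ∪ {A,C,G} = {A,C,G,T} (union, +1)
DS@0: {C} ∪ {G} = {C,G} (union, +1)
BCDKLS@0: {A,C,G,T} ∩ {C,G} = {C,G} (intersection, +0)
ABCDKLS@0: {T} ∪ {C,G} = {C,G,T} (union, +1)
CK@1: {T} ∪ {G} = {G,T} (union, +1)
CKL@1: {G,T} ∩ {T} = {T} (intersection, +0)
BCKL@1: {G} ∪ {T} = {G,T} (union, +1)
DS@1: {G} ∪ {C} = {C,G} (union, +1)
BCDKLS@1: {G,T} ∩ {C,G} = {G} (intersection, +0)
ABCDKLS@1: {C} ∪ {G} = {C,G} (union, +1)
CK@2: {C} ∪ {T} = {C,T} (union, +1)
CKL@2: {C,T} ∪ {G} = {C,G,T} (union, +1)
BCKL@2: {T} ∩ {C,G,T} = {T} (intersection, +0)
DS@2: {A} ∩ {A} = {A} (intersection, +0)
BCDKLS@2: {T} ∪ {A} = {A,T} (union, +1)
ABCDKLS@2: {G} ∪ {A,T} = {A,G,T} (union, +1)
CK@3: {A} ∩ {A} = {A} (intersection, +0)
CKL@3: {A} ∪ {T} = {A,T} (union, +1)
BCKL@3: {T} ∩ {A,T} = {T} (intersection, +0)
DS@3: {G} ∪ {A} = {A,G} (union, +1)
BCDKLS@3: {T} ∪ {A,G} = {A,G,T} (union, +1)
ABCDKLS@3: {A} ∩ {A,G,T} = {A} (intersection, +0)
CK@4: {A} ∪ {G} = {A,G} (union, +1)
CKL@4: {A,G} ∩ {G} = {G} (intersection, +0)
BCKL@4: {T} ∪ {G} = {G,T} (union, +1)
DS@4: {A} ∪ {C} = {A,C} (union, +1)
BCDKLS@4: {G,T} ∪ {A,C} = {A,C,G,T} (union, +1)
ABCDKLS@4: {C} ∩ {A,C,G,T} = {C} (intersection, +0)
per-site changes: [5, 4, 4, 3, 4]; total = 20

20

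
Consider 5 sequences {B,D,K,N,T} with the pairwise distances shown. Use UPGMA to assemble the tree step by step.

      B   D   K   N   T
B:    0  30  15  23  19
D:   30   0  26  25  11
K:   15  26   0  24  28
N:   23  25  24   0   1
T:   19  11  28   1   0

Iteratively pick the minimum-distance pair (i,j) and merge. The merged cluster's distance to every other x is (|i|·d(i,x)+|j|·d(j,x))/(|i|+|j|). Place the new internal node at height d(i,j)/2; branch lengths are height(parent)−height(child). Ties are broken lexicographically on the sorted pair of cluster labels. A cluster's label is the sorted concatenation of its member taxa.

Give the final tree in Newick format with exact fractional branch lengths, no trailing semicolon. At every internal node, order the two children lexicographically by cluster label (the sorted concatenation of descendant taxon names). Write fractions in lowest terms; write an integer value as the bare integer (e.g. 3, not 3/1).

((B:15/2,K:15/2):5,(D:9,(N:1/2,T:1/2):17/2):7/2)

1. join N+T (d=1) ⇒ NT; edges |N|=1/2, |T|=1/2
  updated: d(B,NT)=21, d(D,NT)=18, d(K,NT)=26
2. join B+K (d=15) ⇒ BK; edges |B|=15/2, |K|=15/2
  updated: d(BK,D)=28, d(BK,NT)=47/2
3. join D+NT (d=18) ⇒ DNT; edges |D|=9, |NT|=17/2
  updated: d(BK,DNT)=25
4. join BK+DNT (d=25) ⇒ BDKNT; edges |BK|=5, |DNT|=7/2
final tree: ((B:15/2,K:15/2):5,(D:9,(N:1/2,T:1/2):17/2):7/2)
total length: 42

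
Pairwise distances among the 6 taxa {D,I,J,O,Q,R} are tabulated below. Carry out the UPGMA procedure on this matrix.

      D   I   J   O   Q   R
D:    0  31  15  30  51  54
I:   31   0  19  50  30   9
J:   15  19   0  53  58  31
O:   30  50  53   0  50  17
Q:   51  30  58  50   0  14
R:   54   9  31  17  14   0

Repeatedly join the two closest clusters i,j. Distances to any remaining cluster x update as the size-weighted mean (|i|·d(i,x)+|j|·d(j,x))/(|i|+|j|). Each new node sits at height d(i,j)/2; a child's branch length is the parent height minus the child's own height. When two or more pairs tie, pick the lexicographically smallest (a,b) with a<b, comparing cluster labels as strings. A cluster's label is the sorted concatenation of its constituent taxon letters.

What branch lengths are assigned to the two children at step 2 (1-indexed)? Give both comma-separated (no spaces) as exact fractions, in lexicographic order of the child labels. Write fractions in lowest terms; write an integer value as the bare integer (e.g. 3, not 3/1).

15/2,15/2

iteration 1: select I,R (d=9); attach at lengths (9/2, 9/2); label the merged cluster IR
  updated: d(D,IR)=85/2, d(IR,J)=25, d(IR,O)=67/2, d(IR,Q)=22
iteration 2: select D,J (d=15); attach at lengths (15/2, 15/2); label the merged cluster DJ
  updated: d(DJ,IR)=135/4, d(DJ,O)=83/2, d(DJ,Q)=109/2
iteration 3: select IR,Q (d=22); attach at lengths (13/2, 11); label the merged cluster IQR
  updated: d(DJ,IQR)=122/3, d(IQR,O)=39
iteration 4: select IQR,O (d=39); attach at lengths (17/2, 39/2); label the merged cluster IOQR
  updated: d(DJ,IOQR)=327/8
iteration 5: select DJ,IOQR (d=327/8); attach at lengths (207/16, 15/16); label the merged cluster DIJOQR
final tree: ((D:15/2,J:15/2):207/16,(((I:9/2,R:9/2):13/2,Q:11):17/2,O:39/2):15/16)
total length: 667/8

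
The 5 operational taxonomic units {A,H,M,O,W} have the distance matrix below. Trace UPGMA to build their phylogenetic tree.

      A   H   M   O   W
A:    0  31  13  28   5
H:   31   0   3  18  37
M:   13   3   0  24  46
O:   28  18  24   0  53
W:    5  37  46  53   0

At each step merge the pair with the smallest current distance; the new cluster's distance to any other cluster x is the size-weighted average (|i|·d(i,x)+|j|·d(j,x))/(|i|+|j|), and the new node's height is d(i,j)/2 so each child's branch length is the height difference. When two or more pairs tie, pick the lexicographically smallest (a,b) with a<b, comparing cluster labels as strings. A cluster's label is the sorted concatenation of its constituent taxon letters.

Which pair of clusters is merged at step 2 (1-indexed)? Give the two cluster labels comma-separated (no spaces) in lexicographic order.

A,W

step 1: merge (H,M) at d=3; branch lengths H→3/2, M→3/2; new cluster HM
  updated: d(A,HM)=22, d(HM,O)=21, d(HM,W)=83/2
step 2: merge (A,W) at d=5; branch lengths A→5/2, W→5/2; new cluster AW
  updated: d(AW,HM)=127/4, d(AW,O)=81/2
step 3: merge (HM,O) at d=21; branch lengths HM→9, O→21/2; new cluster HMO
  updated: d(AW,HMO)=104/3
step 4: merge (AW,HMO) at d=104/3; branch lengths AW→89/6, HMO→41/6; new cluster AHMOW
final tree: ((A:5/2,W:5/2):89/6,((H:3/2,M:3/2):9,O:21/2):41/6)
total length: 295/6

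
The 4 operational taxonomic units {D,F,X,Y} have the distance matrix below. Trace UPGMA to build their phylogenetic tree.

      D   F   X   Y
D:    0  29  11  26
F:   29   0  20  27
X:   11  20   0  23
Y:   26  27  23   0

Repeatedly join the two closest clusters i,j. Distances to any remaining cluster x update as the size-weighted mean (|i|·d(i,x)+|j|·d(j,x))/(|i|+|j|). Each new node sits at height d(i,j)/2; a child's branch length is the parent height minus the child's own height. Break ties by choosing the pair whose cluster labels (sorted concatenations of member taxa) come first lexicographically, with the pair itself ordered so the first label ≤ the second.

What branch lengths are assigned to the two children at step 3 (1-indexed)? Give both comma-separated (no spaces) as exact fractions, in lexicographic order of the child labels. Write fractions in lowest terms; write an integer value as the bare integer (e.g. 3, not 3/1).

5/12,38/3

iteration 1: select D,X (d=11); attach at lengths (11/2, 11/2); label the merged cluster DX
  updated: d(DX,F)=49/2, d(DX,Y)=49/2
iteration 2: select DX,F (d=49/2); attach at lengths (27/4, 49/4); label the merged cluster DFX
  updated: d(DFX,Y)=76/3
iteration 3: select DFX,Y (d=76/3); attach at lengths (5/12, 38/3); label the merged cluster DFXY
final tree: (((D:11/2,X:11/2):27/4,F:49/4):5/12,Y:38/3)
total length: 517/12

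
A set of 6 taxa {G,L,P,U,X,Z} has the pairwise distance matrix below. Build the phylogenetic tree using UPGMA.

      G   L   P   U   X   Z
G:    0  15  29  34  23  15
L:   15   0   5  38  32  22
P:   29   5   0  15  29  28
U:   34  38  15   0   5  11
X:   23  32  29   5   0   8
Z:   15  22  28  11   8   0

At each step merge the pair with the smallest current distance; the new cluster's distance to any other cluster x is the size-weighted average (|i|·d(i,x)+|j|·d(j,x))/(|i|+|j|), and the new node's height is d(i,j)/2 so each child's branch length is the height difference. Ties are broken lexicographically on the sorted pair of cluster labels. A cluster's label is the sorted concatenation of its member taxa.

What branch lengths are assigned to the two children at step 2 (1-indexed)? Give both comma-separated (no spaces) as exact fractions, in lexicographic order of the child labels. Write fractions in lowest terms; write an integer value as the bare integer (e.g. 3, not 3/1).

step 1: merge (L,P) at d=5; branch lengths L→5/2, P→5/2; new cluster LP
  updated: d(G,LP)=22, d(LP,U)=53/2, d(LP,X)=61/2, d(LP,Z)=25
step 2: merge (U,X) at d=5; branch lengths U→5/2, X→5/2; new cluster UX
  updated: d(G,UX)=57/2, d(LP,UX)=57/2, d(UX,Z)=19/2
step 3: merge (UX,Z) at d=19/2; branch lengths UX→9/4, Z→19/4; new cluster UXZ
  updated: d(G,UXZ)=24, d(LP,UXZ)=82/3
step 4: merge (G,LP) at d=22; branch lengths G→11, LP→17/2; new cluster GLP
  updated: d(GLP,UXZ)=236/9
step 5: merge (GLP,UXZ) at d=236/9; branch lengths GLP→19/9, UXZ→301/36; new cluster GLPUXZ
final tree: ((G:11,(L:5/2,P:5/2):17/2):19/9,((U:5/2,X:5/2):9/4,Z:19/4):301/36)
total length: 1691/36

5/2,5/2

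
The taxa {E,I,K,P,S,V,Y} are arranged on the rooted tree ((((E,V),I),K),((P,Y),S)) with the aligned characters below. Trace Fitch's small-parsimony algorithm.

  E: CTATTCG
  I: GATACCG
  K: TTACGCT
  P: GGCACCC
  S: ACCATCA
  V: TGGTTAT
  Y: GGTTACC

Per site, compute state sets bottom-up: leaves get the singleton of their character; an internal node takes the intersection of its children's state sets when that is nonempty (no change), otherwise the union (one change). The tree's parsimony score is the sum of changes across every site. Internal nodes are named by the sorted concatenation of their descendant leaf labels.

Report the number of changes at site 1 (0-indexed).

EV@0: {C} ∪ {T} = {C,T} (union, +1)
EIV@0: {C,T} ∪ {G} = {C,G,T} (union, +1)
EIKV@0: {C,G,T} ∩ {T} = {T} (intersection, +0)
PY@0: {G} ∩ {G} = {G} (intersection, +0)
PSY@0: {G} ∪ {A} = {A,G} (union, +1)
EIKPSVY@0: {T} ∪ {A,G} = {A,G,T} (union, +1)
EV@1: {T} ∪ {G} = {G,T} (union, +1)
EIV@1: {G,T} ∪ {A} = {A,G,T} (union, +1)
EIKV@1: {A,G,T} ∩ {T} = {T} (intersection, +0)
PY@1: {G} ∩ {G} = {G} (intersection, +0)
PSY@1: {G} ∪ {C} = {C,G} (union, +1)
EIKPSVY@1: {T} ∪ {C,G} = {C,G,T} (union, +1)
EV@2: {A} ∪ {G} = {A,G} (union, +1)
EIV@2: {A,G} ∪ {T} = {A,G,T} (union, +1)
EIKV@2: {A,G,T} ∩ {A} = {A} (intersection, +0)
PY@2: {C} ∪ {T} = {C,T} (union, +1)
PSY@2: {C,T} ∩ {C} = {C} (intersection, +0)
EIKPSVY@2: {A} ∪ {C} = {A,C} (union, +1)
EV@3: {T} ∩ {T} = {T} (intersection, +0)
EIV@3: {T} ∪ {A} = {A,T} (union, +1)
EIKV@3: {A,T} ∪ {C} = {A,C,T} (union, +1)
PY@3: {A} ∪ {T} = {A,T} (union, +1)
PSY@3: {A,T} ∩ {A} = {A} (intersection, +0)
EIKPSVY@3: {A,C,T} ∩ {A} = {A} (intersection, +0)
EV@4: {T} ∩ {T} = {T} (intersection, +0)
EIV@4: {T} ∪ {C} = {C,T} (union, +1)
EIKV@4: {C,T} ∪ {G} = {C,G,T} (union, +1)
PY@4: {C} ∪ {A} = {A,C} (union, +1)
PSY@4: {A,C} ∪ {T} = {A,C,T} (union, +1)
EIKPSVY@4: {C,G,T} ∩ {A,C,T} = {C,T} (intersection, +0)
EV@5: {C} ∪ {A} = {A,C} (union, +1)
EIV@5: {A,C} ∩ {C} = {C} (intersection, +0)
EIKV@5: {C} ∩ {C} = {C} (intersection, +0)
PY@5: {C} ∩ {C} = {C} (intersection, +0)
PSY@5: {C} ∩ {C} = {C} (intersection, +0)
EIKPSVY@5: {C} ∩ {C} = {C} (intersection, +0)
EV@6: {G} ∪ {T} = {G,T} (union, +1)
EIV@6: {G,T} ∩ {G} = {G} (intersection, +0)
EIKV@6: {G} ∪ {T} = {G,T} (union, +1)
PY@6: {C} ∩ {C} = {C} (intersection, +0)
PSY@6: {C} ∪ {A} = {A,C} (union, +1)
EIKPSVY@6: {G,T} ∪ {A,C} = {A,C,G,T} (union, +1)
per-site changes: [4, 4, 4, 3, 4, 1, 4]; total = 24

4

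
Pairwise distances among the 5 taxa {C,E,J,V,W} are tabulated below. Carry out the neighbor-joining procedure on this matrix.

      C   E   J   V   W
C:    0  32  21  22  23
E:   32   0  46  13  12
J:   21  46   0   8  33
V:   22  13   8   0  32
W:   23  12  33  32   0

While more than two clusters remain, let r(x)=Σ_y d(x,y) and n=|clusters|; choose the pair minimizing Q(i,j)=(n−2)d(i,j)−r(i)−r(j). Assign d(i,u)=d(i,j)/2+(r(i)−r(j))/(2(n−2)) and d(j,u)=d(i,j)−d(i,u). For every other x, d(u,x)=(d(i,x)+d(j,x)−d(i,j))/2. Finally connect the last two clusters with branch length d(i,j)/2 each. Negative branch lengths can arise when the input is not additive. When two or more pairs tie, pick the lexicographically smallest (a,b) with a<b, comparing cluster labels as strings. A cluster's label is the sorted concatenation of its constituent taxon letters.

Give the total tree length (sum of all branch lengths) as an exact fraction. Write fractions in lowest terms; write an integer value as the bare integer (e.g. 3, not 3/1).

step 1: merge (E,W) at d=12, Q=-167; branch lengths E→13/2, W→11/2; new cluster EW
  updated: d(C,EW)=43/2, d(EW,J)=67/2, d(EW,V)=33/2
step 2: merge (C,EW) at d=43/2, Q=-93; branch lengths C→9, EW→25/2; new cluster CEW
  updated: d(CEW,J)=33/2, d(CEW,V)=17/2
step 3: merge (CEW,J) at d=33/2, Q=-33; branch lengths CEW→17/2, J→8; new cluster CEJW
  updated: d(CEJW,V)=0
step 4: merge (CEJW,V) at d=0; branch lengths CEJW→0, V→0; new cluster CEJVW
final tree: (((C:9,(E:13/2,W:11/2):25/2):17/2,J:8):0,V:0)
total length: 50

50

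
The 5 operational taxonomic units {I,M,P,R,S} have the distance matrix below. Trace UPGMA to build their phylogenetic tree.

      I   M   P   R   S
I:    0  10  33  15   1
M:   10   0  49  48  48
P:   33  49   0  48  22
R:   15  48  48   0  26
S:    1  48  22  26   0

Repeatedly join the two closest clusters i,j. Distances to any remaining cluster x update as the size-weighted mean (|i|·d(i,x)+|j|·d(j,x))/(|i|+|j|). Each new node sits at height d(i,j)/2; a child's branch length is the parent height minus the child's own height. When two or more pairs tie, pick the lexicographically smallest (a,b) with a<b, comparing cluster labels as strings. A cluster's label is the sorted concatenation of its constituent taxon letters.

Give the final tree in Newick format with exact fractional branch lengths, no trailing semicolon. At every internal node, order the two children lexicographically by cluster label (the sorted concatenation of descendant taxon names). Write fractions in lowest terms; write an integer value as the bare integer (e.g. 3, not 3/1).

iteration 1: select I,S (d=1); attach at lengths (1/2, 1/2); label the merged cluster IS
  updated: d(IS,M)=29, d(IS,P)=55/2, d(IS,R)=41/2
iteration 2: select IS,R (d=41/2); attach at lengths (39/4, 41/4); label the merged cluster IRS
  updated: d(IRS,M)=106/3, d(IRS,P)=103/3
iteration 3: select IRS,P (d=103/3); attach at lengths (83/12, 103/6); label the merged cluster IPRS
  updated: d(IPRS,M)=155/4
iteration 4: select IPRS,M (d=155/4); attach at lengths (53/24, 155/8); label the merged cluster IMPRS
final tree: ((((I:1/2,S:1/2):39/4,R:41/4):83/12,P:103/6):53/24,M:155/8)
total length: 200/3

((((I:1/2,S:1/2):39/4,R:41/4):83/12,P:103/6):53/24,M:155/8)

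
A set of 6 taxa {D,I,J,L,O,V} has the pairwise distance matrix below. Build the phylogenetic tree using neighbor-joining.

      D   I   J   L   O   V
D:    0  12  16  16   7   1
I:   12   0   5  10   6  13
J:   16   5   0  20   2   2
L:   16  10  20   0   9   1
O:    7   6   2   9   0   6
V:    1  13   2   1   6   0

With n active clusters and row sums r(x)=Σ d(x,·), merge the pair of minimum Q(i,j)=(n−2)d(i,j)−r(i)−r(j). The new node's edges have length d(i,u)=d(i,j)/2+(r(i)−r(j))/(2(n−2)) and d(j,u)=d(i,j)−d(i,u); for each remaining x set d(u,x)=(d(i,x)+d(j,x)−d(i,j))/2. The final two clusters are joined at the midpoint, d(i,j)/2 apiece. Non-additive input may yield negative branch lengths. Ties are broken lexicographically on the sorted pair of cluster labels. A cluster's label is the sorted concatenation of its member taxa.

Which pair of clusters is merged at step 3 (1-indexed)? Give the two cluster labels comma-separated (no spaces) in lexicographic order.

DLV,O

iteration 1: select L,V (d=1, Q=-75); attach at lengths (37/8, -29/8); label the merged cluster LV
  updated: d(D,LV)=8, d(I,LV)=11, d(J,LV)=21/2, d(LV,O)=7
iteration 2: select D,LV (d=8, Q=-111/2); attach at lengths (61/12, 35/12); label the merged cluster DLV
  updated: d(DLV,I)=15/2, d(DLV,J)=37/4, d(DLV,O)=3
iteration 3: select DLV,O (d=3, Q=-99/4); attach at lengths (59/16, -11/16); label the merged cluster DLOV
  updated: d(DLOV,I)=21/4, d(DLOV,J)=33/8
iteration 4: select DLOV,I (d=21/4, Q=-115/8); attach at lengths (35/16, 49/16); label the merged cluster DILOV
  updated: d(DILOV,J)=31/16
iteration 5: select DILOV,J (d=31/16); attach at lengths (31/32, 31/32); label the merged cluster DIJLOV
final tree: ((((D:61/12,(L:37/8,V:-29/8):35/12):59/16,O:-11/16):35/16,I:49/16):31/32,J:31/32)
total length: 307/16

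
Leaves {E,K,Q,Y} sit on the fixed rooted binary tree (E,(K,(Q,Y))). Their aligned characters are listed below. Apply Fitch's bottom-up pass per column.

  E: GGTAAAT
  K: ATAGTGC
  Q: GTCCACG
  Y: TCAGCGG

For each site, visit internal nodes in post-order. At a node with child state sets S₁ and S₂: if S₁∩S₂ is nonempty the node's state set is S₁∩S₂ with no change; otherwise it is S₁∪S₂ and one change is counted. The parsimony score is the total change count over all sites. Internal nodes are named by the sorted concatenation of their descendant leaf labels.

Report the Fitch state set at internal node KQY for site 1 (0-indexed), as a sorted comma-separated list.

QY@0: {G} ∪ {T} = {G,T} (union, +1)
KQY@0: {A} ∪ {G,T} = {A,G,T} (union, +1)
EKQY@0: {G} ∩ {A,G,T} = {G} (intersection, +0)
QY@1: {T} ∪ {C} = {C,T} (union, +1)
KQY@1: {T} ∩ {C,T} = {T} (intersection, +0)
EKQY@1: {G} ∪ {T} = {G,T} (union, +1)
QY@2: {C} ∪ {A} = {A,C} (union, +1)
KQY@2: {A} ∩ {A,C} = {A} (intersection, +0)
EKQY@2: {T} ∪ {A} = {A,T} (union, +1)
QY@3: {C} ∪ {G} = {C,G} (union, +1)
KQY@3: {G} ∩ {C,G} = {G} (intersection, +0)
EKQY@3: {A} ∪ {G} = {A,G} (union, +1)
QY@4: {A} ∪ {C} = {A,C} (union, +1)
KQY@4: {T} ∪ {A,C} = {A,C,T} (union, +1)
EKQY@4: {A} ∩ {A,C,T} = {A} (intersection, +0)
QY@5: {C} ∪ {G} = {C,G} (union, +1)
KQY@5: {G} ∩ {C,G} = {G} (intersection, +0)
EKQY@5: {A} ∪ {G} = {A,G} (union, +1)
QY@6: {G} ∩ {G} = {G} (intersection, +0)
KQY@6: {C} ∪ {G} = {C,G} (union, +1)
EKQY@6: {T} ∪ {C,G} = {C,G,T} (union, +1)
per-site changes: [2, 2, 2, 2, 2, 2, 2]; total = 14

T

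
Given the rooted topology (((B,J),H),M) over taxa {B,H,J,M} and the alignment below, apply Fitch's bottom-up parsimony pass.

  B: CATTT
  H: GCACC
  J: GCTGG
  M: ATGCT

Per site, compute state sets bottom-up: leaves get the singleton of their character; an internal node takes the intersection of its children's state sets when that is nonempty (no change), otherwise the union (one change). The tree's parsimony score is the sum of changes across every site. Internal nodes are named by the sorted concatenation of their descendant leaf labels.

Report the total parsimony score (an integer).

10

site 0, node BJ: B={C} ∪ J={G} → {C,G} (+1)
site 0, node BHJ: BJ={C,G} ∩ H={G} → {G} (+0)
site 0, node BHJM: BHJ={G} ∪ M={A} → {A,G} (+1)
site 1, node BJ: B={A} ∪ J={C} → {A,C} (+1)
site 1, node BHJ: BJ={A,C} ∩ H={C} → {C} (+0)
site 1, node BHJM: BHJ={C} ∪ M={T} → {C,T} (+1)
site 2, node BJ: B={T} ∩ J={T} → {T} (+0)
site 2, node BHJ: BJ={T} ∪ H={A} → {A,T} (+1)
site 2, node BHJM: BHJ={A,T} ∪ M={G} → {A,G,T} (+1)
site 3, node BJ: B={T} ∪ J={G} → {G,T} (+1)
site 3, node BHJ: BJ={G,T} ∪ H={C} → {C,G,T} (+1)
site 3, node BHJM: BHJ={C,G,T} ∩ M={C} → {C} (+0)
site 4, node BJ: B={T} ∪ J={G} → {G,T} (+1)
site 4, node BHJ: BJ={G,T} ∪ H={C} → {C,G,T} (+1)
site 4, node BHJM: BHJ={C,G,T} ∩ M={T} → {T} (+0)
per-site changes: [2, 2, 2, 2, 2]; total = 10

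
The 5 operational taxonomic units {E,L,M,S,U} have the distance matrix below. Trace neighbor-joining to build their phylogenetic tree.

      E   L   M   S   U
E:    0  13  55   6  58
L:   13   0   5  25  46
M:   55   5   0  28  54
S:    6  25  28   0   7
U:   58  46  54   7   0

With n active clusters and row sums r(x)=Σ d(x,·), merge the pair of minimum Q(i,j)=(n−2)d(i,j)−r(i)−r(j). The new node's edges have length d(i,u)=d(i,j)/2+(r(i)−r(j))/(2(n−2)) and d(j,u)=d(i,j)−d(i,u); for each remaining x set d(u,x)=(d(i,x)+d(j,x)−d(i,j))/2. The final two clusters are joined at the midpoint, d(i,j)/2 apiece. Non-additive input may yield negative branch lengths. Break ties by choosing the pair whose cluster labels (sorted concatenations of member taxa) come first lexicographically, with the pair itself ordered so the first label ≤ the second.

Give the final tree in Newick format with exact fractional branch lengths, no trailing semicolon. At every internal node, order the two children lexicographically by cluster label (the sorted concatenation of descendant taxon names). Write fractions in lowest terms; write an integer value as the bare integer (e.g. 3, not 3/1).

(((E:111/8,(L:-19/3,M:34/3):141/8):117/8,S:-123/8):179/16,U:179/16)

1. join L+M (d=5, Q=-216) ⇒ LM; edges |L|=-19/3, |M|=34/3
  updated: d(E,LM)=63/2, d(LM,S)=24, d(LM,U)=95/2
2. join E+LM (d=63/2, Q=-271/2) ⇒ ELM; edges |E|=111/8, |LM|=141/8
  updated: d(ELM,S)=-3/4, d(ELM,U)=37
3. join ELM+S (d=-3/4, Q=-173/4) ⇒ ELMS; edges |ELM|=117/8, |S|=-123/8
  updated: d(ELMS,U)=179/8
4. join ELMS+U (d=179/8) ⇒ ELMSU; edges |ELMS|=179/16, |U|=179/16
final tree: (((E:111/8,(L:-19/3,M:34/3):141/8):117/8,S:-123/8):179/16,U:179/16)
total length: 465/8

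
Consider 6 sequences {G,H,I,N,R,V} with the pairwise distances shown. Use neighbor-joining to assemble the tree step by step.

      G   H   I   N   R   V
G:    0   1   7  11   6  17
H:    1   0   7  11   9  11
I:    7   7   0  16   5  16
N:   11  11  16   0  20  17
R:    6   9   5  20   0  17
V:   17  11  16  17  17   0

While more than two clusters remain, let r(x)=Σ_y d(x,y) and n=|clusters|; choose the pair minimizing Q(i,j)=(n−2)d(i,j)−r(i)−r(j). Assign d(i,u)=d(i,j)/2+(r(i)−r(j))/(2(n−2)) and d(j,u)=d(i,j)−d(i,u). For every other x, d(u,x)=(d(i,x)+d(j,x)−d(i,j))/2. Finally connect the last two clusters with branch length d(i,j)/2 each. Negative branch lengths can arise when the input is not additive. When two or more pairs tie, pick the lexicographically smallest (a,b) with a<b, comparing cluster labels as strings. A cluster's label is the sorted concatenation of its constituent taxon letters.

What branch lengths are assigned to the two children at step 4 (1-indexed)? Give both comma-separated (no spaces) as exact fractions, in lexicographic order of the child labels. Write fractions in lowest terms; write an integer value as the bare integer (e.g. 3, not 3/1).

1. join I+R (d=5, Q=-88) ⇒ IR; edges |I|=7/4, |R|=13/4
  updated: d(G,IR)=4, d(H,IR)=11/2, d(IR,N)=31/2, d(IR,V)=14
2. join N+V (d=17, Q=-125/2) ⇒ NV; edges |N|=31/4, |V|=37/4
  updated: d(G,NV)=11/2, d(H,NV)=5/2, d(IR,NV)=25/4
3. join G+IR (d=4, Q=-73/4) ⇒ GIR; edges |G|=11/16, |IR|=53/16
  updated: d(GIR,H)=5/4, d(GIR,NV)=31/8
4. join GIR+H (d=5/4, Q=-61/8) ⇒ GHIR; edges |GIR|=21/16, |H|=-1/16
  updated: d(GHIR,NV)=41/16
5. join GHIR+NV (d=41/16) ⇒ GHINRV; edges |GHIR|=41/32, |NV|=41/32
final tree: (((G:11/16,(I:7/4,R:13/4):53/16):21/16,H:-1/16):41/32,(N:31/4,V:37/4):41/32)
total length: 477/16

21/16,-1/16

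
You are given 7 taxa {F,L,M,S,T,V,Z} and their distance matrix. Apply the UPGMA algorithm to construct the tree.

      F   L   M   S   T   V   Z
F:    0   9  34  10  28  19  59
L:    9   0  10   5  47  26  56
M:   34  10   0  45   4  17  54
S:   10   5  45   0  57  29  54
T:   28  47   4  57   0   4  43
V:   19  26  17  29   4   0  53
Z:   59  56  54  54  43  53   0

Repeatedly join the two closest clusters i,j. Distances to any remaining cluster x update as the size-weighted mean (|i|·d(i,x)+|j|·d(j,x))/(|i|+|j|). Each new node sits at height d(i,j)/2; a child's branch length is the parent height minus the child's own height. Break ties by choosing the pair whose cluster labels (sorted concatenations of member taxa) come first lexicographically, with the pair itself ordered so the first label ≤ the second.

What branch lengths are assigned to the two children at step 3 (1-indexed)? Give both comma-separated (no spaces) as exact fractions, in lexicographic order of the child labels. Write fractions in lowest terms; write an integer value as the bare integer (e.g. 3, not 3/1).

19/4,9/4

iteration 1: select M,T (d=4); attach at lengths (2, 2); label the merged cluster MT
  updated: d(F,MT)=31, d(L,MT)=57/2, d(MT,S)=51, d(MT,V)=21/2, d(MT,Z)=97/2
iteration 2: select L,S (d=5); attach at lengths (5/2, 5/2); label the merged cluster LS
  updated: d(F,LS)=19/2, d(LS,MT)=159/4, d(LS,V)=55/2, d(LS,Z)=55
iteration 3: select F,LS (d=19/2); attach at lengths (19/4, 9/4); label the merged cluster FLS
  updated: d(FLS,MT)=221/6, d(FLS,V)=74/3, d(FLS,Z)=169/3
iteration 4: select MT,V (d=21/2); attach at lengths (13/4, 21/4); label the merged cluster MTV
  updated: d(FLS,MTV)=295/9, d(MTV,Z)=50
iteration 5: select FLS,MTV (d=295/9); attach at lengths (419/36, 401/36); label the merged cluster FLMSTV
  updated: d(FLMSTV,Z)=319/6
iteration 6: select FLMSTV,Z (d=319/6); attach at lengths (367/36, 319/12); label the merged cluster FLMSTVZ
final tree: (((F:19/4,(L:5/2,S:5/2):9/4):419/36,((M:2,T:2):13/4,V:21/4):401/36):367/36,Z:319/12)
total length: 1513/18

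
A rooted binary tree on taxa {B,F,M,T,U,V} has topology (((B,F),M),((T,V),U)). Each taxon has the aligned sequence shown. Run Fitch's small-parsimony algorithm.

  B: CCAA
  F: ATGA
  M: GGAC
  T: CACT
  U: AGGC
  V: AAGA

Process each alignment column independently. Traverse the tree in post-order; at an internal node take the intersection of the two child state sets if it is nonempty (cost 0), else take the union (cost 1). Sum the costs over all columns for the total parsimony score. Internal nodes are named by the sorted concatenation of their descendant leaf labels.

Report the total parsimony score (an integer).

12

BF@0: {C} ∪ {A} = {A,C} (union, +1)
BFM@0: {A,C} ∪ {G} = {A,C,G} (union, +1)
TV@0: {C} ∪ {A} = {A,C} (union, +1)
TUV@0: {A,C} ∩ {A} = {A} (intersection, +0)
BFMTUV@0: {A,C,G} ∩ {A} = {A} (intersection, +0)
BF@1: {C} ∪ {T} = {C,T} (union, +1)
BFM@1: {C,T} ∪ {G} = {C,G,T} (union, +1)
TV@1: {A} ∩ {A} = {A} (intersection, +0)
TUV@1: {A} ∪ {G} = {A,G} (union, +1)
BFMTUV@1: {C,G,T} ∩ {A,G} = {G} (intersection, +0)
BF@2: {A} ∪ {G} = {A,G} (union, +1)
BFM@2: {A,G} ∩ {A} = {A} (intersection, +0)
TV@2: {C} ∪ {G} = {C,G} (union, +1)
TUV@2: {C,G} ∩ {G} = {G} (intersection, +0)
BFMTUV@2: {A} ∪ {G} = {A,G} (union, +1)
BF@3: {A} ∩ {A} = {A} (intersection, +0)
BFM@3: {A} ∪ {C} = {A,C} (union, +1)
TV@3: {T} ∪ {A} = {A,T} (union, +1)
TUV@3: {A,T} ∪ {C} = {A,C,T} (union, +1)
BFMTUV@3: {A,C} ∩ {A,C,T} = {A,C} (intersection, +0)
per-site changes: [3, 3, 3, 3]; total = 12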